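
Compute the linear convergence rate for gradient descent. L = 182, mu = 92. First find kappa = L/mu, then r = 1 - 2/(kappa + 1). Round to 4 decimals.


Step 1: Compute the condition number.
kappa = L/mu = 182/92 = 1.9783
Step 2: Compute the convergence rate.
r = 1 - 2/(kappa + 1) = 1 - 2*mu/(L + mu) = (L - mu)/(L + mu) = 90/274 = 0.3285


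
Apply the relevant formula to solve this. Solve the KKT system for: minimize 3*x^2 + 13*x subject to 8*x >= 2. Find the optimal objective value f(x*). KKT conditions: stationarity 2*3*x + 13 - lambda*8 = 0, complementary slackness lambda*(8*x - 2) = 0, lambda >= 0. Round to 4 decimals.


Step 1: Try lambda = 0 (constraint inactive).
x_unc = -13/(2*3) = -2.1667
Check: 8*-2.1667 = -17.3336 < 2 -- violated!
Step 2: Constraint must be active: 8*x = 2
x* = 2/8 = 0.25
lambda = (2*3*0.25 + 13)/8 = 1.8125
Step 3: Compute optimal value.
f(x*) = 3*0.25^2 + 13*0.25 = 3.4375


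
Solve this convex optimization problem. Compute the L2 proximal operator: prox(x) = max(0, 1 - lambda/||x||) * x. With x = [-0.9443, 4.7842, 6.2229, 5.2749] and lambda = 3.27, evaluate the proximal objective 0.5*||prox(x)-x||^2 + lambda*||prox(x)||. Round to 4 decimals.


Step 1: Compute ||x||.
||x|| = 9.5042
Step 2: Compute scaling factor.
scale = max(0, 1 - 3.27/9.5042) = 0.6559
Step 3: prox(x) = [-0.6194, 3.1382, 4.0819, 3.46]
||prox(x)|| = 6.2342
Step 4: Proximal objective.
0.5*||prox-x||^2 = 5.3465
lambda*||prox|| = 20.3858
Total = 25.7322


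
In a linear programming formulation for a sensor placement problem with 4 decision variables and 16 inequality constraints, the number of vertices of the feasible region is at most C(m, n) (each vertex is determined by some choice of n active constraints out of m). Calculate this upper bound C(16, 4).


Each vertex corresponds to some choice of n active constraints out of m, so the number of vertices is at most C(m, n) = m! / (n!(m-n)!).
m = 16, n = 4
Numerator: 16 * 15 * 14 * 13
Denominator: 4! = 24
C(16, 4) = 1820


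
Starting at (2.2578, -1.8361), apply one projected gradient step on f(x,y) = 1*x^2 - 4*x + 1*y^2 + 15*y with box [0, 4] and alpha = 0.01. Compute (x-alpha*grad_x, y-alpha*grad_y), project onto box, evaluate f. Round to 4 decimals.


Step 1: Compute gradient at (2.2578, -1.8361).
grad_x = 2*1*2.2578 - 4 = 0.5156
grad_y = 2*1*-1.8361 + 15 = 11.3278
Step 2: Gradient step.
x_raw = 2.2578 - 0.01*0.5156 = 2.2526
y_raw = -1.8361 - 0.01*11.3278 = -1.9494
Step 3: Project onto [0, 4].
x_proj = clip(2.2526) = 2.2526
y_proj = clip(-1.9494) = 0.0
Step 4: Evaluate f.
f(2.2526, 0.0) = -3.9362


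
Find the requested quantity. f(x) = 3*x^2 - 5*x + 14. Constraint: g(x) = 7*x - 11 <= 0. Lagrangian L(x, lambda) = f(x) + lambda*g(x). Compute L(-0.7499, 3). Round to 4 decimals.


Step 1: Evaluate f(x).
f(-0.7499) = 3*(-0.7499)^2 - 5*(-0.7499) + 14 = 19.4366
Step 2: Evaluate g(x).
g(-0.7499) = 7*-0.7499 - 11 = -16.2493
Step 3: Compute Lagrangian.
L = 19.4366 + 3*-16.2493 = -29.3113


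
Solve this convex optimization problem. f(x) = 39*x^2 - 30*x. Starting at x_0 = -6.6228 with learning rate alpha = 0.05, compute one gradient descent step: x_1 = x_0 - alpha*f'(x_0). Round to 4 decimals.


We compute the gradient at x_0 and apply the update.
f'(x) = 78*x - 30
f'(-6.6228) = 78*-6.6228 - 30 = -546.5784
x_1 = -6.6228 - 0.05*-546.5784 = 20.7061


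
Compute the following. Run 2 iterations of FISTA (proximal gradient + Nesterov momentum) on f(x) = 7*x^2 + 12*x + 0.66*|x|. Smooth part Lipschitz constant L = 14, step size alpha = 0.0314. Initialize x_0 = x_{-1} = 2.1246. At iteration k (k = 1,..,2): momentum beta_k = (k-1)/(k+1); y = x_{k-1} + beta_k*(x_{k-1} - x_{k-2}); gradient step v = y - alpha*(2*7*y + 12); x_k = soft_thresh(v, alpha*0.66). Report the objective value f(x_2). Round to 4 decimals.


FISTA on f(x) = 7*x^2 + 12*x + 0.66*|x|
L = 14, alpha = 0.0314
Iteration 1: beta = 0.0, y = 2.1246 + 0.0*(2.1246 - 2.1246) = 2.1246
  grad(y) = 41.7444, v = y - alpha*grad = 0.8138
  prox(v) = soft_thresh(0.8138, 0.0207) = 0.7931
Iteration 2: beta = 0.3333, y = 0.7931 + 0.3333*(0.7931 - 2.1246) = 0.3493
  grad(y) = 16.8898, v = y - alpha*grad = -0.1811
  prox(v) = soft_thresh(-0.1811, 0.0207) = -0.1603
f(x_2) = 7*(-0.1603)^2 + 12*(-0.1603) + 0.66*|-0.1603| = -1.6383


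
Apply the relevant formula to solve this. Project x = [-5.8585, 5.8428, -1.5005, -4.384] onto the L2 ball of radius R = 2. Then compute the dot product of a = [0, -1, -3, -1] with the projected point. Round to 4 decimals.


Step 1: Compute ||x|| (intermediates to 6 decimals).
||x|| = sqrt((-5.8585)^2 + 5.8428^2 + (-1.5005)^2 + (-4.384)^2) = 9.483211
Step 2: Project.
Since ||x|| > R, scale = R/||x|| = 2/9.483211 = 0.210899, proj(x) = scale * x
proj(x) = [-1.235552, 1.232241, -0.316454, -0.924581]
Step 3: Dot product.
a^T * proj(x) = 0*(-1.235552) - 1*1.232241 - 3*(-0.316454) - 1*(-0.924581) = 0.6417


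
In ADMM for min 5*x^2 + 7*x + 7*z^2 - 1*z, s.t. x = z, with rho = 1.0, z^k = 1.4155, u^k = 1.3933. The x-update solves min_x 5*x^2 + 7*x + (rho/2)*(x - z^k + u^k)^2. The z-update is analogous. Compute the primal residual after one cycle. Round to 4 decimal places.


ADMM iteration with rho = 1.0, z^k = 1.4155, u^k = 1.3933
Step 1: x-update.
Minimize 5*x^2 + 7*x + (1.0/2)*(x - 1.4155 + 1.3933)^2
FOC: (2*5 + 1.0)*x = -7 + 1.0*(1.4155 - 1.3933)
x^{k+1} = -0.6343
Step 2: z-update.
Minimize 7*z^2 - 1*z + (1.0/2)*(-0.6343 - z + 1.3933)^2
FOC: (2*7 + 1.0)*z = 1 + 1.0*(-0.6343 + 1.3933)
z^{k+1} = 0.1173
Step 3: u-update.
u^{k+1} = 1.3933 - 0.6343 - 0.1173 = 0.6417
Step 4: Primal residual = |-0.6343 - 0.1173| = 0.7516


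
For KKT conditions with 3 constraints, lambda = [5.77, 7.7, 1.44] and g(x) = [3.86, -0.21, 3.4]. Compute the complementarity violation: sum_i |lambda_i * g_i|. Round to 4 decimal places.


KKT complementary slackness check:
lambda_1 * g_1 = 5.77 * 3.86 = 22.2722
lambda_2 * g_2 = 7.7 * -0.21 = -1.617
lambda_3 * g_3 = 1.44 * 3.4 = 4.896
Total violation = 22.2722 + 1.617 + 4.896 = 28.7852


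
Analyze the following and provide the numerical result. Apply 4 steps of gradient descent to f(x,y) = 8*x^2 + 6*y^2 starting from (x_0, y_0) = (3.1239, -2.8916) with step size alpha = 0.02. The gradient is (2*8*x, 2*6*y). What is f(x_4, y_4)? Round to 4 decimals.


Gradient descent on f(x,y) = 8*x^2 + 6*y^2.
Starting point: (3.1239, -2.8916), alpha = 0.02
Step 1: grad_x = 2*8*3.1239 = 49.9824, grad_y = 2*6*-2.8916 = -34.6992
  x_1 = 3.1239 - 0.02*49.9824 = 2.1243
  y_1 = -2.8916 - 0.02*-34.6992 = -2.1976
Step 2: grad_x = 2*8*2.1243 = 33.988, grad_y = 2*6*-2.1976 = -26.3714
  x_2 = 2.1243 - 0.02*33.988 = 1.4445
  y_2 = -2.1976 - 0.02*-26.3714 = -1.6702
Step 3: grad_x = 2*8*1.4445 = 23.1119, grad_y = 2*6*-1.6702 = -20.0423
  x_3 = 1.4445 - 0.02*23.1119 = 0.9823
  y_3 = -1.6702 - 0.02*-20.0423 = -1.2693
Step 4: grad_x = 2*8*0.9823 = 15.7161, grad_y = 2*6*-1.2693 = -15.2321
  x_4 = 0.9823 - 0.02*15.7161 = 0.6679
  y_4 = -1.2693 - 0.02*-15.2321 = -0.9647
f(0.6679, -0.9647) = 8*0.6679^2 + 6*(-0.9647)^2 = 9.153


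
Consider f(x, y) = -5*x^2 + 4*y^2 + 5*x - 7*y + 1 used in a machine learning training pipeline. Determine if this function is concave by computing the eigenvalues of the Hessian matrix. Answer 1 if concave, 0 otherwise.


The Hessian of f(x,y) = -5*x^2 + 4*y^2 + 5*x - 7*y + 1 is:
H = [[-10, 0], [0, 8]]
Trace = -10 + 8 = -2
Determinant = -10*8 - (0)^2 = -80
Discriminant = (-2)^2 - 4*-80 = 324.0
Eigenvalues: lambda_1 = -10.0, lambda_2 = 8.0
The function is not concave.

0


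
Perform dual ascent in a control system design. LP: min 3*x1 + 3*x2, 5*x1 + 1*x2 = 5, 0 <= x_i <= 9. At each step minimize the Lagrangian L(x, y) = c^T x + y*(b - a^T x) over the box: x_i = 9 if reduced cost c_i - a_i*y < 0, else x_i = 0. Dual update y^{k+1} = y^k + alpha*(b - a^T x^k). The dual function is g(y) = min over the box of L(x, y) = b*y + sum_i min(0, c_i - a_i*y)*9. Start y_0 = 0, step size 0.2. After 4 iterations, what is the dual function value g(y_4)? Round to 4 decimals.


Dual ascent for LP: min 3*x1 + 3*x2, 5*x1 + 1*x2 = 5, 0 <= x_i <= 9
Step 1: y^k = 0.0, reduced costs: (3.0, 3.0)
  x^k = (0.0, 0.0), subgradient = b - a^T x = 5.0
  y^{k+1} = 0.0 + 0.2*5.0 = 1.0
Step 2: y^k = 1.0, reduced costs: (-2.0, 2.0)
  x^k = (9.0, 0.0), subgradient = b - a^T x = -40.0
  y^{k+1} = 1.0 + 0.2*-40.0 = -7.0
Step 3: y^k = -7.0, reduced costs: (38.0, 10.0)
  x^k = (0.0, 0.0), subgradient = b - a^T x = 5.0
  y^{k+1} = -7.0 + 0.2*5.0 = -6.0
Step 4: y^k = -6.0, reduced costs: (33.0, 9.0)
  x^k = (0.0, 0.0), subgradient = b - a^T x = 5.0
  y^{k+1} = -6.0 + 0.2*5.0 = -5.0
Dual objective at y_4 = -5.0: reduced costs (28.0, 8.0), box minimizer x = (0.0, 0.0)
g(y_4) = b*y + (c1 - a1*y)*x1 + (c2 - a2*y)*x2 = 5*(-5.0) + 28.0*0.0 + 8.0*0.0 = -25.0 + 0.0 + 0.0 = -25.0


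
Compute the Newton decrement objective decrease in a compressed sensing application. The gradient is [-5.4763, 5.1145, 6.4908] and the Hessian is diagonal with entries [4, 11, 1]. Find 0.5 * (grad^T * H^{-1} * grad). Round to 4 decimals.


Step 1: H is diagonal, so H^(-1) * g = [-1.3691, 0.465, 6.4908].
Step 2: g^T H^(-1) g = sum_i g_i^2 / H_ii
  = (-5.4763)^2/4 + (5.1145)^2/11 + (6.4908)^2/1
  = 7.4975 + 2.378 + 42.1305 = 52.006
Step 3: Objective decrease = 0.5 * g^T H^(-1) g = 26.003


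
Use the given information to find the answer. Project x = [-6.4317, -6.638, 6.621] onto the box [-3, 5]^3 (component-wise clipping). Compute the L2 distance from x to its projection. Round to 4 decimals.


Project each component onto [-3, 5].
clip(-6.4317) = -3.0, clip(-6.638) = -3.0, clip(6.621) = 5.0
Projection = [-3.0, -3.0, 5.0]
Squared diffs: [11.7766, 13.235, 2.6276]
Distance = sqrt(27.6392) = 5.2573


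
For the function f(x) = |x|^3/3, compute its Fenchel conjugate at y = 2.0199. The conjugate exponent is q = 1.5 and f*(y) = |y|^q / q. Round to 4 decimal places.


The conjugate exponent q satisfies 1/p + 1/q = 1.
p = 3, so q = 3/(3 - 1) = 1.5
|y|^q = 2.0199^1.5 = 2.8707
f*(2.0199) = 2.8707 / 1.5 = 1.9138


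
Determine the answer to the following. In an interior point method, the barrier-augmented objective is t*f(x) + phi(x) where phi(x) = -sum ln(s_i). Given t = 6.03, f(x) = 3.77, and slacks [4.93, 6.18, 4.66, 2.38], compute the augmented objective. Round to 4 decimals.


Step 1: Compute log-barrier.
ln values: [1.5953, 1.8213, 1.539, 0.8671]
phi = -(1.5953 + 1.8213 + 1.539 + 0.8671) = -5.8228
Step 2: Compute augmented objective.
t*f(x) = 6.03*3.77 = 22.7331
Total = 22.7331 - 5.8228 = 16.9103


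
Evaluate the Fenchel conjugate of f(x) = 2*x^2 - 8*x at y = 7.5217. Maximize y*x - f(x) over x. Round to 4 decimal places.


f*(y) = sup_x {y*x - a*x^2 - b*x} = sup_x {(y-b)*x - a*x^2}
FOC: (y - b) - 2a*x = 0 => x* = (y - b)/(2a)
x* = (7.5217 + 8)/(2*2) = 3.8804
f*(7.5217) = (y-b)^2/(4a) = (7.5217 + 8)^2/(4*2)
= 240.9232/8 = 30.1154


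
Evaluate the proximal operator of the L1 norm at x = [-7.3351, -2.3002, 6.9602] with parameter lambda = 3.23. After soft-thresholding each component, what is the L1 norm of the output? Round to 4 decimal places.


Soft-thresholding with lambda = 3.23:
prox(-7.3351) = sign(-7.3351)*max(|-7.3351| - 3.23, 0) = -4.1051
prox(-2.3002) = sign(-2.3002)*max(|-2.3002| - 3.23, 0) = 0.0
prox(6.9602) = sign(6.9602)*max(|6.9602| - 3.23, 0) = 3.7302
prox(x) = [-4.1051, 0.0, 3.7302]
||prox(x)||_1 = 4.1051 + 0.0 + 3.7302 = 7.8353


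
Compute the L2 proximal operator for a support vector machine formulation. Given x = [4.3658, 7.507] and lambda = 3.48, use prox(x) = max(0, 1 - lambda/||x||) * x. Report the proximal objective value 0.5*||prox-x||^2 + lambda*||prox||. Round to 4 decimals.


Step 1: Compute ||x||.
||x|| = 8.6842
Step 2: Compute scaling factor.
scale = max(0, 1 - 3.48/8.6842) = 0.5993
Step 3: prox(x) = [2.6163, 4.4987]
||prox(x)|| = 5.2042
Step 4: Proximal objective.
0.5*||prox-x||^2 = 6.0552
lambda*||prox|| = 18.1106
Total = 24.1658


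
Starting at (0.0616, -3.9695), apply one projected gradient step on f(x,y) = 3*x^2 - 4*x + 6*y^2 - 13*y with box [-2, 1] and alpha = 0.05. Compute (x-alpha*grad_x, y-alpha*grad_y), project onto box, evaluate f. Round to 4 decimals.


Step 1: Compute gradient at (0.0616, -3.9695).
grad_x = 2*3*0.0616 - 4 = -3.6304
grad_y = 2*6*-3.9695 - 13 = -60.634
Step 2: Gradient step.
x_raw = 0.0616 - 0.05*-3.6304 = 0.2431
y_raw = -3.9695 - 0.05*-60.634 = -0.9378
Step 3: Project onto [-2, 1].
x_proj = clip(0.2431) = 0.2431
y_proj = clip(-0.9378) = -0.9378
Step 4: Evaluate f.
f(0.2431, -0.9378) = 16.6731


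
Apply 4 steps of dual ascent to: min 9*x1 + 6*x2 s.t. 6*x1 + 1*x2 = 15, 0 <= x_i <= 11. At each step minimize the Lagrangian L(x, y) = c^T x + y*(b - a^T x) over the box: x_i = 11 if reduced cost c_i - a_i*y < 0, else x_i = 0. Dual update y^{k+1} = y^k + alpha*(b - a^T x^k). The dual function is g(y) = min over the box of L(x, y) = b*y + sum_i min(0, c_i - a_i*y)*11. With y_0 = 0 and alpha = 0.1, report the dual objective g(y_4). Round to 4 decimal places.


Dual ascent for LP: min 9*x1 + 6*x2, 6*x1 + 1*x2 = 15, 0 <= x_i <= 11
Step 1: y^k = 0.0, reduced costs: (9.0, 6.0)
  x^k = (0.0, 0.0), subgradient = b - a^T x = 15.0
  y^{k+1} = 0.0 + 0.1*15.0 = 1.5
Step 2: y^k = 1.5, reduced costs: (0.0, 4.5)
  x^k = (0.0, 0.0), subgradient = b - a^T x = 15.0
  y^{k+1} = 1.5 + 0.1*15.0 = 3.0
Step 3: y^k = 3.0, reduced costs: (-9.0, 3.0)
  x^k = (11.0, 0.0), subgradient = b - a^T x = -51.0
  y^{k+1} = 3.0 + 0.1*-51.0 = -2.1
Step 4: y^k = -2.1, reduced costs: (21.6, 8.1)
  x^k = (0.0, 0.0), subgradient = b - a^T x = 15.0
  y^{k+1} = -2.1 + 0.1*15.0 = -0.6
Dual objective at y_4 = -0.6: reduced costs (12.6, 6.6), box minimizer x = (0.0, 0.0)
g(y_4) = b*y + (c1 - a1*y)*x1 + (c2 - a2*y)*x2 = 15*(-0.6) + 12.6*0.0 + 6.6*0.0 = -9.0 + 0.0 + 0.0 = -9.0


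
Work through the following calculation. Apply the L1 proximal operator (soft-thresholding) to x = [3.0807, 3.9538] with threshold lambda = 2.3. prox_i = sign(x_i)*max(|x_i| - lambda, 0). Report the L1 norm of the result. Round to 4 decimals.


Soft-thresholding with lambda = 2.3:
prox(3.0807) = sign(3.0807)*max(|3.0807| - 2.3, 0) = 0.7807
prox(3.9538) = sign(3.9538)*max(|3.9538| - 2.3, 0) = 1.6538
prox(x) = [0.7807, 1.6538]
||prox(x)||_1 = 0.7807 + 1.6538 = 2.4345


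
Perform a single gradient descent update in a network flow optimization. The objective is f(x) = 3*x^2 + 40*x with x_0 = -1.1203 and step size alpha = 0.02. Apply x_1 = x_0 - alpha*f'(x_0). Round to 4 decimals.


We compute the gradient at x_0 and apply the update.
f'(x) = 6*x + 40
f'(-1.1203) = 6*-1.1203 + 40 = 33.2782
x_1 = -1.1203 - 0.02*33.2782 = -1.7859


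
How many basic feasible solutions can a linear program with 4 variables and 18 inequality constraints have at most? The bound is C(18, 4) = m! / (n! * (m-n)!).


Each vertex corresponds to some choice of n active constraints out of m, so the number of vertices is at most C(m, n) = m! / (n!(m-n)!).
m = 18, n = 4
Numerator: 18 * 17 * 16 * 15
Denominator: 4! = 24
C(18, 4) = 3060


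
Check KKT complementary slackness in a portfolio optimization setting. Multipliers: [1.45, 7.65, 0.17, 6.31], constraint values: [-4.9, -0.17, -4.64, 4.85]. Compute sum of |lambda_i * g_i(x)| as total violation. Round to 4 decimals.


KKT complementary slackness check:
lambda_1 * g_1 = 1.45 * -4.9 = -7.105
lambda_2 * g_2 = 7.65 * -0.17 = -1.3005
lambda_3 * g_3 = 0.17 * -4.64 = -0.7888
lambda_4 * g_4 = 6.31 * 4.85 = 30.6035
Total violation = 7.105 + 1.3005 + 0.7888 + 30.6035 = 39.7978


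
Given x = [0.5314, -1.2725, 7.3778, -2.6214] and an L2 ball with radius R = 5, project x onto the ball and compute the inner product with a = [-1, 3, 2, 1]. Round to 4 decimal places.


Step 1: Compute ||x|| (intermediates to 6 decimals).
||x|| = sqrt(0.5314^2 + (-1.2725)^2 + 7.3778^2 + (-2.6214)^2) = 7.950177
Step 2: Project.
Since ||x|| > R, scale = R/||x|| = 5/7.950177 = 0.628917, proj(x) = scale * x
proj(x) = [0.334206, -0.800297, 4.640024, -1.648643]
Step 3: Dot product.
a^T * proj(x) = -1*0.334206 + 3*(-0.800297) + 2*4.640024 + 1*(-1.648643) = 4.8963


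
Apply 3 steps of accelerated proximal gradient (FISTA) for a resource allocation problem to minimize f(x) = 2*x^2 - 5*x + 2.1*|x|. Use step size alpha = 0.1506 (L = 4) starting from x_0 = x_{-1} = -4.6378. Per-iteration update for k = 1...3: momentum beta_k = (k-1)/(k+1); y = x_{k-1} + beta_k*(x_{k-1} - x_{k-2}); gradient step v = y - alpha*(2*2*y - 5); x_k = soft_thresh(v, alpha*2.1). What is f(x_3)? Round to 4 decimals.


FISTA on f(x) = 2*x^2 - 5*x + 2.1*|x|
L = 4, alpha = 0.1506
Iteration 1: beta = 0.0, y = -4.6378 + 0.0*(-4.6378 + 4.6378) = -4.6378
  grad(y) = -23.5512, v = y - alpha*grad = -1.091
  prox(v) = soft_thresh(-1.091, 0.3163) = -0.7747
Iteration 2: beta = 0.3333, y = -0.7747 + 0.3333*(-0.7747 + 4.6378) = 0.513
  grad(y) = -2.9482, v = y - alpha*grad = 0.957
  prox(v) = soft_thresh(0.957, 0.3163) = 0.6407
Iteration 3: beta = 0.5, y = 0.6407 + 0.5*(0.6407 + 0.7747) = 1.3484
  grad(y) = 0.3936, v = y - alpha*grad = 1.2891
  prox(v) = soft_thresh(1.2891, 0.3163) = 0.9729
f(x_3) = 2*0.9729^2 - 5*0.9729 + 2.1*|0.9729| = -0.9284


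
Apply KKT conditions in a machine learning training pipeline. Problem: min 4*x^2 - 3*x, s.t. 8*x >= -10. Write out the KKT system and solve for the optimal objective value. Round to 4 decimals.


Step 1: Try lambda = 0 (constraint inactive).
Stationarity: 2*4*x - 3 = 0
x* = 3/(2*4) = 0.375
Check constraint: 8*0.375 = 3.0 >= -10 -- satisfied.
Step 2: Compute optimal value.
f(x*) = 4*0.375^2 - 3*0.375 = -0.5625


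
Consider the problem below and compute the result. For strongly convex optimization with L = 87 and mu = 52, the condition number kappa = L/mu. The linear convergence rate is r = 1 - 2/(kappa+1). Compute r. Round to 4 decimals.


Step 1: Compute the condition number.
kappa = L/mu = 87/52 = 1.6731
Step 2: Compute the convergence rate.
r = 1 - 2/(kappa + 1) = 1 - 2*mu/(L + mu) = (L - mu)/(L + mu) = 35/139 = 0.2518


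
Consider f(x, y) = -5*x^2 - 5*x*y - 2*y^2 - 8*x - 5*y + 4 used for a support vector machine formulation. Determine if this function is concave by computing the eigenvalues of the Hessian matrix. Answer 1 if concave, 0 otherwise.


The Hessian of f(x,y) = -5*x^2 - 5*x*y - 2*y^2 - 8*x - 5*y + 4 is:
H = [[-10, -5], [-5, -4]]
Trace = -10 - 4 = -14
Determinant = -10*-4 - (-5)^2 = 15
Discriminant = (-14)^2 - 4*15 = 136.0
Eigenvalues: lambda_1 = -12.831, lambda_2 = -1.169
The function is concave.

1


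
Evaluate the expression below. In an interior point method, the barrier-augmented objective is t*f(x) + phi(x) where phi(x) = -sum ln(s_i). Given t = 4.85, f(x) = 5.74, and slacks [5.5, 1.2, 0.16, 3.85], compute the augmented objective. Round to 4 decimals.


Step 1: Compute log-barrier.
ln values: [1.7047, 0.1823, -1.8326, 1.3481]
phi = -(1.7047 + 0.1823 - 1.8326 + 1.3481) = -1.4026
Step 2: Compute augmented objective.
t*f(x) = 4.85*5.74 = 27.839
Total = 27.839 - 1.4026 = 26.4364


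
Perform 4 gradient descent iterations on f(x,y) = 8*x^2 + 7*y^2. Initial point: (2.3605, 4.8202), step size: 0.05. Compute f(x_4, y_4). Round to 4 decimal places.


Gradient descent on f(x,y) = 8*x^2 + 7*y^2.
Starting point: (2.3605, 4.8202), alpha = 0.05
Step 1: grad_x = 2*8*2.3605 = 37.768, grad_y = 2*7*4.8202 = 67.4828
  x_1 = 2.3605 - 0.05*37.768 = 0.4721
  y_1 = 4.8202 - 0.05*67.4828 = 1.4461
Step 2: grad_x = 2*8*0.4721 = 7.5536, grad_y = 2*7*1.4461 = 20.2448
  x_2 = 0.4721 - 0.05*7.5536 = 0.0944
  y_2 = 1.4461 - 0.05*20.2448 = 0.4338
Step 3: grad_x = 2*8*0.0944 = 1.5107, grad_y = 2*7*0.4338 = 6.0735
  x_3 = 0.0944 - 0.05*1.5107 = 0.0189
  y_3 = 0.4338 - 0.05*6.0735 = 0.1301
Step 4: grad_x = 2*8*0.0189 = 0.3021, grad_y = 2*7*0.1301 = 1.822
  x_4 = 0.0189 - 0.05*0.3021 = 0.0038
  y_4 = 0.1301 - 0.05*1.822 = 0.039
f(0.0038, 0.039) = 8*0.0038^2 + 7*0.039^2 = 0.0108


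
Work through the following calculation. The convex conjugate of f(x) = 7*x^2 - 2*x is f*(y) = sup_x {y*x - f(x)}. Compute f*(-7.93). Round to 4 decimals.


f*(y) = sup_x {y*x - a*x^2 - b*x} = sup_x {(y-b)*x - a*x^2}
FOC: (y - b) - 2a*x = 0 => x* = (y - b)/(2a)
x* = (-7.93 + 2)/(2*7) = -0.4236
f*(-7.93) = (y-b)^2/(4a) = (-7.93 + 2)^2/(4*7)
= 35.1649/28 = 1.2559


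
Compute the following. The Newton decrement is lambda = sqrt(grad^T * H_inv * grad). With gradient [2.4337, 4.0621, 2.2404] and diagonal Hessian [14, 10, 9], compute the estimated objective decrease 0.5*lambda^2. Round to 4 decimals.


Step 1: H is diagonal, so H^(-1) * g = [0.1738, 0.4062, 0.2489].
Step 2: g^T H^(-1) g = sum_i g_i^2 / H_ii
  = (2.4337)^2/14 + (4.0621)^2/10 + (2.2404)^2/9
  = 0.4231 + 1.6501 + 0.5577 = 2.6308
Step 3: Objective decrease = 0.5 * g^T H^(-1) g = 1.3154


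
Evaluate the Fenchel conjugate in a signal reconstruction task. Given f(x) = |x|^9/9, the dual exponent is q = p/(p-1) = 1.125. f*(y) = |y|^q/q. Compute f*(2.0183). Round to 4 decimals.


The conjugate exponent q satisfies 1/p + 1/q = 1.
p = 9, so q = 9/(9 - 1) = 1.125
|y|^q = 2.0183^1.125 = 2.2035
f*(2.0183) = 2.2035 / 1.125 = 1.9586


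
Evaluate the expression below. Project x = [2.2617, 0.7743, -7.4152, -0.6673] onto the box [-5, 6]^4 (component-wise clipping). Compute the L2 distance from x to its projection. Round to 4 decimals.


Project each component onto [-5, 6].
clip(2.2617) = 2.2617, clip(0.7743) = 0.7743, clip(-7.4152) = -5.0, clip(-0.6673) = -0.6673
Projection = [2.2617, 0.7743, -5.0, -0.6673]
Squared diffs: [0.0, 0.0, 5.8332, 0.0]
Distance = sqrt(5.8332) = 2.4152


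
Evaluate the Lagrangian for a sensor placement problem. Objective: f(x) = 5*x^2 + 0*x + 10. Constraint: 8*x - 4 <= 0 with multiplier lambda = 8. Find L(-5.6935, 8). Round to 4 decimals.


Step 1: Evaluate f(x).
f(-5.6935) = 5*(-5.6935)^2 + 0*(-5.6935) + 10 = 172.0797
Step 2: Evaluate g(x).
g(-5.6935) = 8*-5.6935 - 4 = -49.548
Step 3: Compute Lagrangian.
L = 172.0797 + 8*-49.548 = -224.3043


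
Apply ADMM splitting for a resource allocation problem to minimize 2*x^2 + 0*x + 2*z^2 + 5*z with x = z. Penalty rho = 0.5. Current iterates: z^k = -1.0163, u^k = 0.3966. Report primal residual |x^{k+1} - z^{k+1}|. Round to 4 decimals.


ADMM iteration with rho = 0.5, z^k = -1.0163, u^k = 0.3966
Step 1: x-update.
Minimize 2*x^2 + 0*x + (0.5/2)*(x + 1.0163 + 0.3966)^2
FOC: (2*2 + 0.5)*x = 0 + 0.5*(-1.0163 - 0.3966)
x^{k+1} = -0.157
Step 2: z-update.
Minimize 2*z^2 + 5*z + (0.5/2)*(-0.157 - z + 0.3966)^2
FOC: (2*2 + 0.5)*z = -5 + 0.5*(-0.157 + 0.3966)
z^{k+1} = -1.0845
Step 3: u-update.
u^{k+1} = 0.3966 - 0.157 + 1.0845 = 1.3241
Step 4: Primal residual = |-0.157 + 1.0845| = 0.9275


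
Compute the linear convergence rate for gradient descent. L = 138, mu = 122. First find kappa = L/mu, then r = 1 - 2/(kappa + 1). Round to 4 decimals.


Step 1: Compute the condition number.
kappa = L/mu = 138/122 = 1.1311
Step 2: Compute the convergence rate.
r = 1 - 2/(kappa + 1) = 1 - 2*mu/(L + mu) = (L - mu)/(L + mu) = 16/260 = 0.0615


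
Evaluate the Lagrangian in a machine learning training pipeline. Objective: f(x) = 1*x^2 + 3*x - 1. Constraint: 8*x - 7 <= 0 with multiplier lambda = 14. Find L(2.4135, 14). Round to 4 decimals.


Step 1: Evaluate f(x).
f(2.4135) = 1*2.4135^2 + 3*2.4135 - 1 = 12.0655
Step 2: Evaluate g(x).
g(2.4135) = 8*2.4135 - 7 = 12.308
Step 3: Compute Lagrangian.
L = 12.0655 + 14*12.308 = 184.3775


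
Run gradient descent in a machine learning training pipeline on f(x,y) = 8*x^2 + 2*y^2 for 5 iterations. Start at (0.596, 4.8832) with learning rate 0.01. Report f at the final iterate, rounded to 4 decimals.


Gradient descent on f(x,y) = 8*x^2 + 2*y^2.
Starting point: (0.596, 4.8832), alpha = 0.01
Step 1: grad_x = 2*8*0.596 = 9.536, grad_y = 2*2*4.8832 = 19.5328
  x_1 = 0.596 - 0.01*9.536 = 0.5006
  y_1 = 4.8832 - 0.01*19.5328 = 4.6879
Step 2: grad_x = 2*8*0.5006 = 8.0102, grad_y = 2*2*4.6879 = 18.7515
  x_2 = 0.5006 - 0.01*8.0102 = 0.4205
  y_2 = 4.6879 - 0.01*18.7515 = 4.5004
Step 3: grad_x = 2*8*0.4205 = 6.7286, grad_y = 2*2*4.5004 = 18.0014
  x_3 = 0.4205 - 0.01*6.7286 = 0.3533
  y_3 = 4.5004 - 0.01*18.0014 = 4.3203
Step 4: grad_x = 2*8*0.3533 = 5.652, grad_y = 2*2*4.3203 = 17.2814
  x_4 = 0.3533 - 0.01*5.652 = 0.2967
  y_4 = 4.3203 - 0.01*17.2814 = 4.1475
Step 5: grad_x = 2*8*0.2967 = 4.7477, grad_y = 2*2*4.1475 = 16.5901
  x_5 = 0.2967 - 0.01*4.7477 = 0.2493
  y_5 = 4.1475 - 0.01*16.5901 = 3.9816
f(0.2493, 3.9816) = 8*0.2493^2 + 2*3.9816^2 = 32.2037


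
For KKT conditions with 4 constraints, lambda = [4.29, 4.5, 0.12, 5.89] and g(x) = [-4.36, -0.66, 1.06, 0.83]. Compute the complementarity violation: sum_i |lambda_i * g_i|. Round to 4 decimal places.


KKT complementary slackness check:
lambda_1 * g_1 = 4.29 * -4.36 = -18.7044
lambda_2 * g_2 = 4.5 * -0.66 = -2.97
lambda_3 * g_3 = 0.12 * 1.06 = 0.1272
lambda_4 * g_4 = 5.89 * 0.83 = 4.8887
Total violation = 18.7044 + 2.97 + 0.1272 + 4.8887 = 26.6903


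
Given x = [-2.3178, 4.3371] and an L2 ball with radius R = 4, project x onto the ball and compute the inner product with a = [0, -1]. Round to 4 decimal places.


Step 1: Compute ||x|| (intermediates to 6 decimals).
||x|| = sqrt((-2.3178)^2 + 4.3371^2) = 4.917584
Step 2: Project.
Since ||x|| > R, scale = R/||x|| = 4/4.917584 = 0.813408, proj(x) = scale * x
proj(x) = [-1.885317, 3.527832]
Step 3: Dot product.
a^T * proj(x) = 0*(-1.885317) - 1*3.527832 = -3.5278


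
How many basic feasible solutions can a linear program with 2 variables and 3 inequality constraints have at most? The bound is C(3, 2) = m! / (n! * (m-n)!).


Each vertex corresponds to some choice of n active constraints out of m, so the number of vertices is at most C(m, n) = m! / (n!(m-n)!).
m = 3, n = 2
Numerator: 3 * 2
Denominator: 2! = 2
C(3, 2) = 3


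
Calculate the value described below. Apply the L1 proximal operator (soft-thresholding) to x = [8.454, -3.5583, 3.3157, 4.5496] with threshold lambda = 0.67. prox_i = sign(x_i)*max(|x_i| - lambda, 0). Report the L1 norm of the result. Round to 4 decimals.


Soft-thresholding with lambda = 0.67:
prox(8.454) = sign(8.454)*max(|8.454| - 0.67, 0) = 7.784
prox(-3.5583) = sign(-3.5583)*max(|-3.5583| - 0.67, 0) = -2.8883
prox(3.3157) = sign(3.3157)*max(|3.3157| - 0.67, 0) = 2.6457
prox(4.5496) = sign(4.5496)*max(|4.5496| - 0.67, 0) = 3.8796
prox(x) = [7.784, -2.8883, 2.6457, 3.8796]
||prox(x)||_1 = 7.784 + 2.8883 + 2.6457 + 3.8796 = 17.1976


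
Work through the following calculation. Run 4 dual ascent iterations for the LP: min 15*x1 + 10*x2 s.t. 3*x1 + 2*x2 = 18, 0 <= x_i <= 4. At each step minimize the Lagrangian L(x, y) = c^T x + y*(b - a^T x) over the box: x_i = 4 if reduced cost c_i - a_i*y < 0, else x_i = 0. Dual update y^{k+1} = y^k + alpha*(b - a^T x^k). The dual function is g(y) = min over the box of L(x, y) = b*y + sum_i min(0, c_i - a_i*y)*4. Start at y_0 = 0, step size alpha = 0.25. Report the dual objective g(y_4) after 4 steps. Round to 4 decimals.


Dual ascent for LP: min 15*x1 + 10*x2, 3*x1 + 2*x2 = 18, 0 <= x_i <= 4
Step 1: y^k = 0.0, reduced costs: (15.0, 10.0)
  x^k = (0.0, 0.0), subgradient = b - a^T x = 18.0
  y^{k+1} = 0.0 + 0.25*18.0 = 4.5
Step 2: y^k = 4.5, reduced costs: (1.5, 1.0)
  x^k = (0.0, 0.0), subgradient = b - a^T x = 18.0
  y^{k+1} = 4.5 + 0.25*18.0 = 9.0
Step 3: y^k = 9.0, reduced costs: (-12.0, -8.0)
  x^k = (4.0, 4.0), subgradient = b - a^T x = -2.0
  y^{k+1} = 9.0 + 0.25*-2.0 = 8.5
Step 4: y^k = 8.5, reduced costs: (-10.5, -7.0)
  x^k = (4.0, 4.0), subgradient = b - a^T x = -2.0
  y^{k+1} = 8.5 + 0.25*-2.0 = 8.0
Dual objective at y_4 = 8.0: reduced costs (-9.0, -6.0), box minimizer x = (4.0, 4.0)
g(y_4) = b*y + (c1 - a1*y)*x1 + (c2 - a2*y)*x2 = 18*8.0 + (-9.0)*4.0 + (-6.0)*4.0 = 144.0 - 36.0 - 24.0 = 84.0


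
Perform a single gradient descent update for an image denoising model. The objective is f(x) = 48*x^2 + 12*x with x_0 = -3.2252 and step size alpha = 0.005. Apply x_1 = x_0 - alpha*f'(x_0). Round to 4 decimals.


We compute the gradient at x_0 and apply the update.
f'(x) = 96*x + 12
f'(-3.2252) = 96*-3.2252 + 12 = -297.6192
x_1 = -3.2252 - 0.005*-297.6192 = -1.7371


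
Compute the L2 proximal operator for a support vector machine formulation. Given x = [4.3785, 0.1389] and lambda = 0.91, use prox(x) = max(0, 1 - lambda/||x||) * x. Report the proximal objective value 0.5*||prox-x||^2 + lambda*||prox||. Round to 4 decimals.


Step 1: Compute ||x||.
||x|| = 4.3807
Step 2: Compute scaling factor.
scale = max(0, 1 - 0.91/4.3807) = 0.7923
Step 3: prox(x) = [3.469, 0.11]
||prox(x)|| = 3.4707
Step 4: Proximal objective.
0.5*||prox-x||^2 = 0.4141
lambda*||prox|| = 3.1583
Total = 3.5724


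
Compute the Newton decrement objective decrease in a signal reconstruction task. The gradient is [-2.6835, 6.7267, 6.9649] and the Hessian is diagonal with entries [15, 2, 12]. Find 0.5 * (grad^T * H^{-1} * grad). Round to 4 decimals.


Step 1: H is diagonal, so H^(-1) * g = [-0.1789, 3.3634, 0.5804].
Step 2: g^T H^(-1) g = sum_i g_i^2 / H_ii
  = (-2.6835)^2/15 + (6.7267)^2/2 + (6.9649)^2/12
  = 0.4801 + 22.6242 + 4.0425 = 27.1468
Step 3: Objective decrease = 0.5 * g^T H^(-1) g = 13.5734


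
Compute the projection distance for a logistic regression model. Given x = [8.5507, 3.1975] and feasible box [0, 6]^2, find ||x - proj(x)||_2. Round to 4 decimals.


Project each component onto [0, 6].
clip(8.5507) = 6.0, clip(3.1975) = 3.1975
Projection = [6.0, 3.1975]
Squared diffs: [6.5061, 0.0]
Distance = sqrt(6.5061) = 2.5507


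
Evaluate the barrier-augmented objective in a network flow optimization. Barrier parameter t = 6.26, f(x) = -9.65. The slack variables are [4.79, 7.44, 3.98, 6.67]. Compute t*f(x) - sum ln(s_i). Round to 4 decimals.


Step 1: Compute log-barrier.
ln values: [1.5665, 2.0069, 1.3813, 1.8976]
phi = -(1.5665 + 2.0069 + 1.3813 + 1.8976) = -6.8523
Step 2: Compute augmented objective.
t*f(x) = 6.26*-9.65 = -60.409
Total = -60.409 - 6.8523 = -67.2613


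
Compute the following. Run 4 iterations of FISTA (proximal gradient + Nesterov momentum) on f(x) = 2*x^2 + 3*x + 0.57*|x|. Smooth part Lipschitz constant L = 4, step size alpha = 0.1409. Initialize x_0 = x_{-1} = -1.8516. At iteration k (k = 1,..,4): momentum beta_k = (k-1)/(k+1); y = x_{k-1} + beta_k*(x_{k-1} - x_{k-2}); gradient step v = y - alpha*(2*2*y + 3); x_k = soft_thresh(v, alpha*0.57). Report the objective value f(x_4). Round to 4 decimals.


FISTA on f(x) = 2*x^2 + 3*x + 0.57*|x|
L = 4, alpha = 0.1409
Iteration 1: beta = 0.0, y = -1.8516 + 0.0*(-1.8516 + 1.8516) = -1.8516
  grad(y) = -4.4064, v = y - alpha*grad = -1.2307
  prox(v) = soft_thresh(-1.2307, 0.0803) = -1.1504
Iteration 2: beta = 0.3333, y = -1.1504 + 0.3333*(-1.1504 + 1.8516) = -0.9167
  grad(y) = -0.6668, v = y - alpha*grad = -0.8227
  prox(v) = soft_thresh(-0.8227, 0.0803) = -0.7424
Iteration 3: beta = 0.5, y = -0.7424 + 0.5*(-0.7424 + 1.1504) = -0.5384
  grad(y) = 0.8462, v = y - alpha*grad = -0.6577
  prox(v) = soft_thresh(-0.6577, 0.0803) = -0.5774
Iteration 4: beta = 0.6, y = -0.5774 + 0.6*(-0.5774 + 0.7424) = -0.4783
  grad(y) = 1.0867, v = y - alpha*grad = -0.6314
  prox(v) = soft_thresh(-0.6314, 0.0803) = -0.5511
f(x_4) = 2*(-0.5511)^2 + 3*(-0.5511) + 0.57*|-0.5511| = -0.7318


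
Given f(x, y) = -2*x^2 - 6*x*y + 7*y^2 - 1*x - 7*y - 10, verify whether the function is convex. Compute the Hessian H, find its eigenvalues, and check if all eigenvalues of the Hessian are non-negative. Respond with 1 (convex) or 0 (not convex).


The Hessian of f(x,y) = -2*x^2 - 6*x*y + 7*y^2 - 1*x - 7*y - 10 is:
H = [[-4, -6], [-6, 14]]
Trace = -4 + 14 = 10
Determinant = -4*14 - (-6)^2 = -92
Discriminant = (10)^2 - 4*-92 = 468.0
Eigenvalues: lambda_1 = -5.8167, lambda_2 = 15.8167
The function is not convex.

0


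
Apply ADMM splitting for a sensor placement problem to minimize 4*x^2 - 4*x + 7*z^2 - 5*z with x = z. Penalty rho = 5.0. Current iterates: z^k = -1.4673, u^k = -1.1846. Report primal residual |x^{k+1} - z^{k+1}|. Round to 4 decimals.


ADMM iteration with rho = 5.0, z^k = -1.4673, u^k = -1.1846
Step 1: x-update.
Minimize 4*x^2 - 4*x + (5.0/2)*(x + 1.4673 - 1.1846)^2
FOC: (2*4 + 5.0)*x = 4 + 5.0*(-1.4673 + 1.1846)
x^{k+1} = 0.199
Step 2: z-update.
Minimize 7*z^2 - 5*z + (5.0/2)*(0.199 - z - 1.1846)^2
FOC: (2*7 + 5.0)*z = 5 + 5.0*(0.199 - 1.1846)
z^{k+1} = 0.0038
Step 3: u-update.
u^{k+1} = -1.1846 + 0.199 - 0.0038 = -0.9894
Step 4: Primal residual = |0.199 - 0.0038| = 0.1952


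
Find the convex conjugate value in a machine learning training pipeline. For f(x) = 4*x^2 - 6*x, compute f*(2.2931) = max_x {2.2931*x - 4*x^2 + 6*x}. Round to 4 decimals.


f*(y) = sup_x {y*x - a*x^2 - b*x} = sup_x {(y-b)*x - a*x^2}
FOC: (y - b) - 2a*x = 0 => x* = (y - b)/(2a)
x* = (2.2931 + 6)/(2*4) = 1.0366
f*(2.2931) = (y-b)^2/(4a) = (2.2931 + 6)^2/(4*4)
= 68.7755/16 = 4.2985


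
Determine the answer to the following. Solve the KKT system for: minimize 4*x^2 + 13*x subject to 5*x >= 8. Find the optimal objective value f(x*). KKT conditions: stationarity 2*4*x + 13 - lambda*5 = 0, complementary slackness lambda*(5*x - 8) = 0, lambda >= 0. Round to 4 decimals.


Step 1: Try lambda = 0 (constraint inactive).
x_unc = -13/(2*4) = -1.625
Check: 5*-1.625 = -8.125 < 8 -- violated!
Step 2: Constraint must be active: 5*x = 8
x* = 8/5 = 1.6
lambda = (2*4*1.6 + 13)/5 = 5.16
Step 3: Compute optimal value.
f(x*) = 4*1.6^2 + 13*1.6 = 31.04


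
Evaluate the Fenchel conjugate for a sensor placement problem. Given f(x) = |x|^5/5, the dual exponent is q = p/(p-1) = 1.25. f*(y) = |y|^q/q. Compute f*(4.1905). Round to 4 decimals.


The conjugate exponent q satisfies 1/p + 1/q = 1.
p = 5, so q = 5/(5 - 1) = 1.25
|y|^q = 4.1905^1.25 = 5.9956
f*(4.1905) = 5.9956 / 1.25 = 4.7965


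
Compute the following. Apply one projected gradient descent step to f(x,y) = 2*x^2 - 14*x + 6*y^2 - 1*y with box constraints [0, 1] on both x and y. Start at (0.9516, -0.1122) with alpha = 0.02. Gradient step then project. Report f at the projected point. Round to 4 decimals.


Step 1: Compute gradient at (0.9516, -0.1122).
grad_x = 2*2*0.9516 - 14 = -10.1936
grad_y = 2*6*-0.1122 - 1 = -2.3464
Step 2: Gradient step.
x_raw = 0.9516 - 0.02*-10.1936 = 1.1555
y_raw = -0.1122 - 0.02*-2.3464 = -0.0653
Step 3: Project onto [0, 1].
x_proj = clip(1.1555) = 1.0
y_proj = clip(-0.0653) = 0.0
Step 4: Evaluate f.
f(1.0, 0.0) = -12.0


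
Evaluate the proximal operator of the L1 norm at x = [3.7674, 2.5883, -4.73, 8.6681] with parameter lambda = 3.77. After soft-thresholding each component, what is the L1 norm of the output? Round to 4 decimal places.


Soft-thresholding with lambda = 3.77:
prox(3.7674) = sign(3.7674)*max(|3.7674| - 3.77, 0) = 0.0
prox(2.5883) = sign(2.5883)*max(|2.5883| - 3.77, 0) = 0.0
prox(-4.73) = sign(-4.73)*max(|-4.73| - 3.77, 0) = -0.96
prox(8.6681) = sign(8.6681)*max(|8.6681| - 3.77, 0) = 4.8981
prox(x) = [0.0, 0.0, -0.96, 4.8981]
||prox(x)||_1 = 0.0 + 0.0 + 0.96 + 4.8981 = 5.8581


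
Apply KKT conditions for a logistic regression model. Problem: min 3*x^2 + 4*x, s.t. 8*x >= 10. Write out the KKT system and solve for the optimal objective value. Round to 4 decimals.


Step 1: Try lambda = 0 (constraint inactive).
x_unc = -4/(2*3) = -0.6667
Check: 8*-0.6667 = -5.3336 < 10 -- violated!
Step 2: Constraint must be active: 8*x = 10
x* = 10/8 = 1.25
lambda = (2*3*1.25 + 4)/8 = 1.4375
Step 3: Compute optimal value.
f(x*) = 3*1.25^2 + 4*1.25 = 9.6875


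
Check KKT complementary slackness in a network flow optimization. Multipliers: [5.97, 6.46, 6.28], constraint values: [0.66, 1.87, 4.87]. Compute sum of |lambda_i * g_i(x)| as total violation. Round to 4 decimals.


KKT complementary slackness check:
lambda_1 * g_1 = 5.97 * 0.66 = 3.9402
lambda_2 * g_2 = 6.46 * 1.87 = 12.0802
lambda_3 * g_3 = 6.28 * 4.87 = 30.5836
Total violation = 3.9402 + 12.0802 + 30.5836 = 46.604


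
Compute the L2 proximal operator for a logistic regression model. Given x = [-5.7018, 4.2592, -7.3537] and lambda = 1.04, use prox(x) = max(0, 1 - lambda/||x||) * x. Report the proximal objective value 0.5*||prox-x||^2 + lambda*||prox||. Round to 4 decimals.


Step 1: Compute ||x||.
||x|| = 10.2337
Step 2: Compute scaling factor.
scale = max(0, 1 - 1.04/10.2337) = 0.8984
Step 3: prox(x) = [-5.1224, 3.8264, -6.6064]
||prox(x)|| = 9.1937
Step 4: Proximal objective.
0.5*||prox-x||^2 = 0.5408
lambda*||prox|| = 9.5614
Total = 10.1022


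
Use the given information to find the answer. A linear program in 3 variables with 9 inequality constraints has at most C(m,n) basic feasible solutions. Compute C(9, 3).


Each vertex corresponds to some choice of n active constraints out of m, so the number of vertices is at most C(m, n) = m! / (n!(m-n)!).
m = 9, n = 3
Numerator: 9 * 8 * 7
Denominator: 3! = 6
C(9, 3) = 84


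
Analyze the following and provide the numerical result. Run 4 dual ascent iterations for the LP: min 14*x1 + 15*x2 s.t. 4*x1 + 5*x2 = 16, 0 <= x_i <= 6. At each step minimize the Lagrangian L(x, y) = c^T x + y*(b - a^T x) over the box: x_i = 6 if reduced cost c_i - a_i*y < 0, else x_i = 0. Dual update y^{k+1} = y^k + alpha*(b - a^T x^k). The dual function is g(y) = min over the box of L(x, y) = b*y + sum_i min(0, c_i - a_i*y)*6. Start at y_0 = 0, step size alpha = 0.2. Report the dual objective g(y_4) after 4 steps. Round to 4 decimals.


Dual ascent for LP: min 14*x1 + 15*x2, 4*x1 + 5*x2 = 16, 0 <= x_i <= 6
Step 1: y^k = 0.0, reduced costs: (14.0, 15.0)
  x^k = (0.0, 0.0), subgradient = b - a^T x = 16.0
  y^{k+1} = 0.0 + 0.2*16.0 = 3.2
Step 2: y^k = 3.2, reduced costs: (1.2, -1.0)
  x^k = (0.0, 6.0), subgradient = b - a^T x = -14.0
  y^{k+1} = 3.2 + 0.2*-14.0 = 0.4
Step 3: y^k = 0.4, reduced costs: (12.4, 13.0)
  x^k = (0.0, 0.0), subgradient = b - a^T x = 16.0
  y^{k+1} = 0.4 + 0.2*16.0 = 3.6
Step 4: y^k = 3.6, reduced costs: (-0.4, -3.0)
  x^k = (6.0, 6.0), subgradient = b - a^T x = -38.0
  y^{k+1} = 3.6 + 0.2*-38.0 = -4.0
Dual objective at y_4 = -4.0: reduced costs (30.0, 35.0), box minimizer x = (0.0, 0.0)
g(y_4) = b*y + (c1 - a1*y)*x1 + (c2 - a2*y)*x2 = 16*(-4.0) + 30.0*0.0 + 35.0*0.0 = -64.0 + 0.0 + 0.0 = -64.0


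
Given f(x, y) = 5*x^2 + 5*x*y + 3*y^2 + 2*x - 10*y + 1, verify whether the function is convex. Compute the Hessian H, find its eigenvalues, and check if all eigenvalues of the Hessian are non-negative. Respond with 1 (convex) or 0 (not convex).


The Hessian of f(x,y) = 5*x^2 + 5*x*y + 3*y^2 + 2*x - 10*y + 1 is:
H = [[10, 5], [5, 6]]
Trace = 10 + 6 = 16
Determinant = 10*6 - (5)^2 = 35
Discriminant = (16)^2 - 4*35 = 116.0
Eigenvalues: lambda_1 = 2.6148, lambda_2 = 13.3852
The function is convex.

1


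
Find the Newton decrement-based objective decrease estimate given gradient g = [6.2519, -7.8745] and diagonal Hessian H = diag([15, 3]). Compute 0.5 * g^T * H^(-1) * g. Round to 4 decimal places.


Step 1: H is diagonal, so H^(-1) * g = [0.4168, -2.6248].
Step 2: g^T H^(-1) g = sum_i g_i^2 / H_ii
  = (6.2519)^2/15 + (-7.8745)^2/3
  = 2.6058 + 20.6693 = 23.275
Step 3: Objective decrease = 0.5 * g^T H^(-1) g = 11.6375


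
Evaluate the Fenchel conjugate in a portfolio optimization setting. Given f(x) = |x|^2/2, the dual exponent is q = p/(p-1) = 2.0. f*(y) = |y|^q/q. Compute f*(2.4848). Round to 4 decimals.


The conjugate exponent q satisfies 1/p + 1/q = 1.
p = 2, so q = 2/(2 - 1) = 2.0
|y|^q = 2.4848^2.0 = 6.1742
f*(2.4848) = 6.1742 / 2.0 = 3.0871


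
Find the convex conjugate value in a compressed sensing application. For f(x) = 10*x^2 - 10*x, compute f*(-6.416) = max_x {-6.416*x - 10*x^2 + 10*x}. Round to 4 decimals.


f*(y) = sup_x {y*x - a*x^2 - b*x} = sup_x {(y-b)*x - a*x^2}
FOC: (y - b) - 2a*x = 0 => x* = (y - b)/(2a)
x* = (-6.416 + 10)/(2*10) = 0.1792
f*(-6.416) = (y-b)^2/(4a) = (-6.416 + 10)^2/(4*10)
= 12.8451/40 = 0.3211


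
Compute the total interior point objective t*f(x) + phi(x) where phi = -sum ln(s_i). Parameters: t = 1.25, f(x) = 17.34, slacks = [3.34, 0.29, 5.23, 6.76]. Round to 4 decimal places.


Step 1: Compute log-barrier.
ln values: [1.206, -1.2379, 1.6544, 1.911]
phi = -(1.206 - 1.2379 + 1.6544 + 1.911) = -3.5335
Step 2: Compute augmented objective.
t*f(x) = 1.25*17.34 = 21.675
Total = 21.675 - 3.5335 = 18.1415
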